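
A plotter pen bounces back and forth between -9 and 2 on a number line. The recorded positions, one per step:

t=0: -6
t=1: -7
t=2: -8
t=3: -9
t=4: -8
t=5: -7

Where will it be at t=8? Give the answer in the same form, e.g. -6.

-4

The value reflects between -9 and 2, moving 1 per step.
  step 6: -7 → -6
  step 7: -6 → -5
  step 8: -5 → -4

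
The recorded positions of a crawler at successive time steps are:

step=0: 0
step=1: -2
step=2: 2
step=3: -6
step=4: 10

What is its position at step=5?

Consecutive displacements -2, +4, -8, +16 scale by a factor of -2 each step.
step 5: 10 − 32 → -22

-22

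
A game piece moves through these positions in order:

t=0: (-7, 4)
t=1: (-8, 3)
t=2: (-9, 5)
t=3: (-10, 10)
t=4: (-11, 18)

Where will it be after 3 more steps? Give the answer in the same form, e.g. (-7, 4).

Successive displacements: (-1, -1), (-1, +2), (-1, +5), (-1, +8) — each changes by (+0, +3).
step 5: (-11, 18) + (-1, +11) → (-12, 29)
step 6: (-12, 29) + (-1, +14) → (-13, 43)
step 7: (-13, 43) + (-1, +17) → (-14, 60)

(-14, 60)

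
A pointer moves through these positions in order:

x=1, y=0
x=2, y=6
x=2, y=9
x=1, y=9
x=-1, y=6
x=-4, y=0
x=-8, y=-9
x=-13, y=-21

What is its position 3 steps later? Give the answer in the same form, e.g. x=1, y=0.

Taking differences between consecutive positions: (+1, +6), (+0, +3), (-1, +0), (-2, -3), (-3, -6), (-4, -9), (-5, -12). These grow by (-1, -3) each step.
step 8: x=-13, y=-21 + (-6, -15) → x=-19, y=-36
step 9: x=-19, y=-36 + (-7, -18) → x=-26, y=-54
step 10: x=-26, y=-54 + (-8, -21) → x=-34, y=-75

x=-34, y=-75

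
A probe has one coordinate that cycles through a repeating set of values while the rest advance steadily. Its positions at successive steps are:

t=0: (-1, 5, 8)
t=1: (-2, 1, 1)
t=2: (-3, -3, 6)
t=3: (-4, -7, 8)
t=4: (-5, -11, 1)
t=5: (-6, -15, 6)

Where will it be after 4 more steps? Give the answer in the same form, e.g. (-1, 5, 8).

The first coordinate changes by -1 each step, so at step 9 it is -1 + 9·(-1) = -10.
The second coordinate changes by -4 each step, so at step 9 it is 5 + 9·(-4) = -31.
The third coordinate repeats the cycle [8, 1, 6] with period 3; step 9 mod 3 = 0, giving 8.

(-10, -31, 8)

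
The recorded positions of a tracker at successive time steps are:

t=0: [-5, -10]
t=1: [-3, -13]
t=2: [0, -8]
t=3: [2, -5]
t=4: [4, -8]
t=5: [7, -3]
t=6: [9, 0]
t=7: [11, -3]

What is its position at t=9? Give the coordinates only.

[16, 5]

Differencing gives [+2, -3], [+3, +5], [+2, +3], [+2, -3], [+3, +5], [+2, +3], [+2, -3]. This is the pattern [+2, -3], [+3, +5], [+2, +3] repeated.
step 8: apply [+3, +5] → [14, 2]
step 9: apply [+2, +3] → [16, 5]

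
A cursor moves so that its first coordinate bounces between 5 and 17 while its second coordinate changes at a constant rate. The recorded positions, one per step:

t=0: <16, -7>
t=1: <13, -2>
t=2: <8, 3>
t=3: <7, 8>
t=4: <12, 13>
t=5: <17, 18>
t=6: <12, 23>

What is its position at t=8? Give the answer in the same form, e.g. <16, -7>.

The first coordinate travels 5 per step and bounces off the walls at 5 and 17.
  step 7: 12 → 7
  step 8: 7 → 8
The second coordinate changes by +5 each step: at step 8 it is 33.

<8, 33>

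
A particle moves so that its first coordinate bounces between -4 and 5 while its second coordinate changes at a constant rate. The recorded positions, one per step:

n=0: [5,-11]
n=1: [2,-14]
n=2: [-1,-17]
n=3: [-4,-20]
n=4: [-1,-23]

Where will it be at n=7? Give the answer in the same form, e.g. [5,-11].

[2,-32]

The first coordinate travels 3 per step and bounces off the walls at -4 and 5.
  step 5: -1 → 2
  step 6: 2 → 5
  step 7: 5 → 2
The second coordinate changes by -3 each step: at step 7 it is -32.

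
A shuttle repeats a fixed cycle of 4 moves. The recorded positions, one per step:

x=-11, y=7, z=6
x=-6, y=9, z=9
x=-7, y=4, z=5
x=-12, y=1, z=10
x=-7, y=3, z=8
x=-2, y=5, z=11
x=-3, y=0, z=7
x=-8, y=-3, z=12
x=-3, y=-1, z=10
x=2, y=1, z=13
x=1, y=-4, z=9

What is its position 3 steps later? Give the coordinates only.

The moves between consecutive positions are (+5, +2, +3), (-1, -5, -4), (-5, -3, +5), (+5, +2, -2), (+5, +2, +3), (-1, -5, -4), (-5, -3, +5), (+5, +2, -2), (+5, +2, +3), (-1, -5, -4); they repeat the 4-cycle [(+5, +2, +3), (-1, -5, -4), (-5, -3, +5), (+5, +2, -2)].
step 11: apply (-5, -3, +5) → x=-4, y=-7, z=14
step 12: apply (+5, +2, -2) → x=1, y=-5, z=12
step 13: apply (+5, +2, +3) → x=6, y=-3, z=15

x=6, y=-3, z=15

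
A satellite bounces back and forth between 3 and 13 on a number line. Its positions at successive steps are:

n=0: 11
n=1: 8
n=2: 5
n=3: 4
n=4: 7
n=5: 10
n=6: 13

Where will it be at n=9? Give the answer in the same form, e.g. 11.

4

The value reflects between 3 and 13, moving 3 per step.
  step 7: 13 → 10
  step 8: 10 → 7
  step 9: 7 → 4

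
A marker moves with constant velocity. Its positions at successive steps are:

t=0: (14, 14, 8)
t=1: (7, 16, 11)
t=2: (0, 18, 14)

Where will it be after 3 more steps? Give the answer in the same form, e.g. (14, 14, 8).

(-21, 24, 23)

Each step adds (-7, +2, +3) to the position.
step 3: (0, 18, 14) + (-7, +2, +3) → (-7, 20, 17)
step 4: (-7, 20, 17) + (-7, +2, +3) → (-14, 22, 20)
step 5: (-14, 22, 20) + (-7, +2, +3) → (-21, 24, 23)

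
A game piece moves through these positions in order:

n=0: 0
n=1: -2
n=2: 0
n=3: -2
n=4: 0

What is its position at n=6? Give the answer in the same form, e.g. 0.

Step-to-step displacements: -2, +2, -2, +2; each is -1× the previous.
step 5: 0 − 2 → -2
step 6: -2 + 2 → 0

0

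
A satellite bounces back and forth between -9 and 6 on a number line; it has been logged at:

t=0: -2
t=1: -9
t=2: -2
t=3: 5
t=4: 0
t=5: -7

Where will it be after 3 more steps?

The value travels 7 per step and bounces off the walls at -9 and 6.
  step 6: -7 → -4
  step 7: -4 → 3
  step 8: 3 → 2

2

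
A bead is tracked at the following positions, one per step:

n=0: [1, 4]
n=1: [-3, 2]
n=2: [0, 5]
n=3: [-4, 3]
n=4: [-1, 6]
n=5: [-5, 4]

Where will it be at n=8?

The moves between consecutive positions are [-4, -2], [+3, +3], [-4, -2], [+3, +3], [-4, -2]; they repeat the 2-cycle [[-4, -2], [+3, +3]].
step 6: apply [+3, +3] → [-2, 7]
step 7: apply [-4, -2] → [-6, 5]
step 8: apply [+3, +3] → [-3, 8]

[-3, 8]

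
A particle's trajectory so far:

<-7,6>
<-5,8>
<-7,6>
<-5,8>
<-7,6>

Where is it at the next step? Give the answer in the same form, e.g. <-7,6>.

The jumps are <+2,+2>, <-2,-2>, <+2,+2>, <-2,-2> — a geometric progression with ratio -1.
step 5: <-7,6> + <+2,+2> → <-5,8>

<-5,8>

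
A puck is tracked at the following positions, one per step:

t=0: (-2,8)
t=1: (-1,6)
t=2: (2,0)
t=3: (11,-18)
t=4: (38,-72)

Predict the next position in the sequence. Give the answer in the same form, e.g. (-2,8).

Step-to-step displacements: (+1,-2), (+3,-6), (+9,-18), (+27,-54); each is 3× the previous.
step 5: (38,-72) + (+81,-162) → (119,-234)

(119,-234)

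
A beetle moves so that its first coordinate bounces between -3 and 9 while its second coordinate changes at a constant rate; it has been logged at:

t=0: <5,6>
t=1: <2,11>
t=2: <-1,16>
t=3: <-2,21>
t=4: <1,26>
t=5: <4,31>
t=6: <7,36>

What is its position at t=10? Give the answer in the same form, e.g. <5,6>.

<-1,56>

The first coordinate reflects between -3 and 9, moving 3 per step.
  step 7: 7 → 8
  step 8: 8 → 5
  step 9: 5 → 2
  step 10: 2 → -1
The second coordinate changes by +5 each step: at step 10 it is 56.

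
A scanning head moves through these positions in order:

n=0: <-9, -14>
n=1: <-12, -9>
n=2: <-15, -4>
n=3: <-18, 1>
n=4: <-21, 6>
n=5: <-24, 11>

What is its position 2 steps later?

<-30, 21>

Constant displacement of <-3, +5> per step.
step 6: <-24, 11> + <-3, +5> → <-27, 16>
step 7: <-27, 16> + <-3, +5> → <-30, 21>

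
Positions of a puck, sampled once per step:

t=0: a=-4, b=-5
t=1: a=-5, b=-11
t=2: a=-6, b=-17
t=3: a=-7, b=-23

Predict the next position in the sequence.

a=-8, b=-29

The position changes by (-1,-6) every step.
step 4: a=-7, b=-23 + (-1,-6) → a=-8, b=-29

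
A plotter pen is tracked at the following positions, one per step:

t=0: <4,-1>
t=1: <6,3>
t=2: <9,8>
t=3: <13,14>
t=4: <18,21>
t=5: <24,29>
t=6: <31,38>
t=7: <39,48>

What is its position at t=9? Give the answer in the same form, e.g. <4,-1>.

<58,71>

Taking differences between consecutive positions: <+2,+4>, <+3,+5>, <+4,+6>, <+5,+7>, <+6,+8>, <+7,+9>, <+8,+10>. These grow by <+1,+1> each step.
step 8: <39,48> + <+9,+11> → <48,59>
step 9: <48,59> + <+10,+12> → <58,71>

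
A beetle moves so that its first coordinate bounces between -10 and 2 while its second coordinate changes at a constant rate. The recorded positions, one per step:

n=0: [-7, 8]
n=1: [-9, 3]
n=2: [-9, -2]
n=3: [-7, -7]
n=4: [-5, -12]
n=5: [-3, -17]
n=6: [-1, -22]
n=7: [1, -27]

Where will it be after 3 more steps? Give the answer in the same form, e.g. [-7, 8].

[-3, -42]

The first coordinate travels 2 per step and bounces off the walls at -10 and 2.
  step 8: 1 → 1
  step 9: 1 → -1
  step 10: -1 → -3
The second coordinate changes by -5 each step: at step 10 it is -42.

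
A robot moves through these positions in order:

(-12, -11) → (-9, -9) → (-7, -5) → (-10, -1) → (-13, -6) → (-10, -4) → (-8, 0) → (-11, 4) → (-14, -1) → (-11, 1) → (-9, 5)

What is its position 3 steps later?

The moves between consecutive positions are (+3, +2), (+2, +4), (-3, +4), (-3, -5), (+3, +2), (+2, +4), (-3, +4), (-3, -5), (+3, +2), (+2, +4); they repeat the 4-cycle [(+3, +2), (+2, +4), (-3, +4), (-3, -5)].
step 11: apply (-3, +4) → (-12, 9)
step 12: apply (-3, -5) → (-15, 4)
step 13: apply (+3, +2) → (-12, 6)

(-12, 6)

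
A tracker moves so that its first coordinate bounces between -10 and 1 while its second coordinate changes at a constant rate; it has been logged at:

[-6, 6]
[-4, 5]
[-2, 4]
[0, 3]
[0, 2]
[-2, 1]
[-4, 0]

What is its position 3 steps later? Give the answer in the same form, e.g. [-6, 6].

The first coordinate reflects between -10 and 1, moving 2 per step.
  step 7: -4 → -6
  step 8: -6 → -8
  step 9: -8 → -10
The second coordinate changes by -1 each step: at step 9 it is -3.

[-10, -3]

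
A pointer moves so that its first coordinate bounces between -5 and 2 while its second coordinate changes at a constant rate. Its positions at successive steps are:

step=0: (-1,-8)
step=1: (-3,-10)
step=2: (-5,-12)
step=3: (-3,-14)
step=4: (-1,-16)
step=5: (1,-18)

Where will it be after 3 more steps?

(-3,-24)

The first coordinate travels 2 per step and bounces off the walls at -5 and 2.
  step 6: 1 → 1
  step 7: 1 → -1
  step 8: -1 → -3
The second coordinate changes by -2 each step: at step 8 it is -24.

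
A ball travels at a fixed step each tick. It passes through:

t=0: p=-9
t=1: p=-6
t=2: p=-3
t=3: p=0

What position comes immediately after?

p=3

The position changes by +3 every step.
step 4: 0 + 3 → p=3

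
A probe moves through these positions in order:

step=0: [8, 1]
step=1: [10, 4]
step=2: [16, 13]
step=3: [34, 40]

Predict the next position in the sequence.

[88, 121]

Consecutive displacements [+2, +3], [+6, +9], [+18, +27] scale by a factor of 3 each step.
step 4: [34, 40] + [+54, +81] → [88, 121]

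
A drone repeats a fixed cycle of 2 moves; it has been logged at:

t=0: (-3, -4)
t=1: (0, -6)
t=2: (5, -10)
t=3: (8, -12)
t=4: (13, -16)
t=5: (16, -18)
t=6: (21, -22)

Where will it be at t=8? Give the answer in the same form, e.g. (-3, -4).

(29, -28)

Step-to-step displacements: (+3, -2), (+5, -4), (+3, -2), (+5, -4), (+3, -2), (+5, -4) — a repeating cycle of length 2.
step 7: apply (+3, -2) → (24, -24)
step 8: apply (+5, -4) → (29, -28)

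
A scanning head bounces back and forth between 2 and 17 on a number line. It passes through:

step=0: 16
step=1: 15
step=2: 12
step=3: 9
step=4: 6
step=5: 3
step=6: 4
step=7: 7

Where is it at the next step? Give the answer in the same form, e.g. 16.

10

The value reflects between 2 and 17, moving 3 per step.
  step 8: 7 → 10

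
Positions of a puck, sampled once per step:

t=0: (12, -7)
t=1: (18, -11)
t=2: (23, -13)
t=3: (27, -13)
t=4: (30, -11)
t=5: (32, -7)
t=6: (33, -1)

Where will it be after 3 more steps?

(30, 29)

Successive displacements: (+6, -4), (+5, -2), (+4, +0), (+3, +2), (+2, +4), (+1, +6) — each changes by (-1, +2).
step 7: (33, -1) + (+0, +8) → (33, 7)
step 8: (33, 7) + (-1, +10) → (32, 17)
step 9: (32, 17) + (-2, +12) → (30, 29)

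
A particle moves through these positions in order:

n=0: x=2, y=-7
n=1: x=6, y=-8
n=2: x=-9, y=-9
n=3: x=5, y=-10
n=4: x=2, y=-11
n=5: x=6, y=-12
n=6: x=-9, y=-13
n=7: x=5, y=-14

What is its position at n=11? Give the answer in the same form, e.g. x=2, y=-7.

X: cycles through 2, 6, -9, 5 every 4 steps. Step 11 lands at position 3 of the cycle → 5.
Y: linear, -1 per step → -18 at step 11.

x=5, y=-18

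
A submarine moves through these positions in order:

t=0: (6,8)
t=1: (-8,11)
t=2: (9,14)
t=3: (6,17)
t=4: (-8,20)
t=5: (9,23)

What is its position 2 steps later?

(-8,29)

First: cycles through 6, -8, 9 every 3 steps. Step 7 lands at position 1 of the cycle → -8.
Second: linear, +3 per step → 29 at step 7.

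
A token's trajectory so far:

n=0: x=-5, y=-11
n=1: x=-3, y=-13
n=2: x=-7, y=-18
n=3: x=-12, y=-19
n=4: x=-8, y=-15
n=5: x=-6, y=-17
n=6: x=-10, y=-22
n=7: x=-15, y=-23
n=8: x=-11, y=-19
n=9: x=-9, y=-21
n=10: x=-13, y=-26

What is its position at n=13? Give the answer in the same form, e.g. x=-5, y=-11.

x=-12, y=-25

Differencing gives (+2, -2), (-4, -5), (-5, -1), (+4, +4), (+2, -2), (-4, -5), (-5, -1), (+4, +4), (+2, -2), (-4, -5). This is the pattern (+2, -2), (-4, -5), (-5, -1), (+4, +4) repeated.
step 11: apply (-5, -1) → x=-18, y=-27
step 12: apply (+4, +4) → x=-14, y=-23
step 13: apply (+2, -2) → x=-12, y=-25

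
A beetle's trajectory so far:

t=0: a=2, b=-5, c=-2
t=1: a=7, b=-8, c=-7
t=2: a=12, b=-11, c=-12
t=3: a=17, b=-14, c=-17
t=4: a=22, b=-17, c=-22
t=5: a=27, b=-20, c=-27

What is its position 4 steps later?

a=47, b=-32, c=-47

Each step adds (+5,-3,-5) to the position.
step 6: a=27, b=-20, c=-27 + (+5,-3,-5) → a=32, b=-23, c=-32
step 7: a=32, b=-23, c=-32 + (+5,-3,-5) → a=37, b=-26, c=-37
step 8: a=37, b=-26, c=-37 + (+5,-3,-5) → a=42, b=-29, c=-42
step 9: a=42, b=-29, c=-42 + (+5,-3,-5) → a=47, b=-32, c=-47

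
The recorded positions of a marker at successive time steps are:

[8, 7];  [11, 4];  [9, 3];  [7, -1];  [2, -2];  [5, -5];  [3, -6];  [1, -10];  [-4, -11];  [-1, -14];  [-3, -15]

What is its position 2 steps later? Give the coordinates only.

[-10, -20]

The moves between consecutive positions are [+3, -3], [-2, -1], [-2, -4], [-5, -1], [+3, -3], [-2, -1], [-2, -4], [-5, -1], [+3, -3], [-2, -1]; they repeat the 4-cycle [[+3, -3], [-2, -1], [-2, -4], [-5, -1]].
step 11: apply [-2, -4] → [-5, -19]
step 12: apply [-5, -1] → [-10, -20]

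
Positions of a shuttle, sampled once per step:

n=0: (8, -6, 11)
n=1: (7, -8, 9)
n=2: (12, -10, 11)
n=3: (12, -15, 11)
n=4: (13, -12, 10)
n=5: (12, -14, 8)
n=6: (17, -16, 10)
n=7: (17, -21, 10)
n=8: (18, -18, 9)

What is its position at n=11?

The moves between consecutive positions are (-1, -2, -2), (+5, -2, +2), (+0, -5, +0), (+1, +3, -1), (-1, -2, -2), (+5, -2, +2), (+0, -5, +0), (+1, +3, -1); they repeat the 4-cycle [(-1, -2, -2), (+5, -2, +2), (+0, -5, +0), (+1, +3, -1)].
step 9: apply (-1, -2, -2) → (17, -20, 7)
step 10: apply (+5, -2, +2) → (22, -22, 9)
step 11: apply (+0, -5, +0) → (22, -27, 9)

(22, -27, 9)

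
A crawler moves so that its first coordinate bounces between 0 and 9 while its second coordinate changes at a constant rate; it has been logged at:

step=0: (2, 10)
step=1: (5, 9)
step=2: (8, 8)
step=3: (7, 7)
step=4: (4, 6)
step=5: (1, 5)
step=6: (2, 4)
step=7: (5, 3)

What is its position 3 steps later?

The first coordinate reflects between 0 and 9, moving 3 per step.
  step 8: 5 → 8
  step 9: 8 → 7
  step 10: 7 → 4
The second coordinate changes by -1 each step: at step 10 it is 0.

(4, 0)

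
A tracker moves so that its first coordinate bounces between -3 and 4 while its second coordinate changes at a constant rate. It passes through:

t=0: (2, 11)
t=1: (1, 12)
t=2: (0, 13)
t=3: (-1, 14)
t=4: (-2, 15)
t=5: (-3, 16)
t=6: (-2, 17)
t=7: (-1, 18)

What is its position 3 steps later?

(2, 21)

The first coordinate reflects between -3 and 4, moving 1 per step.
  step 8: -1 → 0
  step 9: 0 → 1
  step 10: 1 → 2
The second coordinate changes by +1 each step: at step 10 it is 21.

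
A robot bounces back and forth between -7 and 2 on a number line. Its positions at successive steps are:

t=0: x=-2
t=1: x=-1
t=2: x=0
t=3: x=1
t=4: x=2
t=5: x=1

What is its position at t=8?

x=-2

The value travels 1 per step and bounces off the walls at -7 and 2.
  step 6: 1 → 0
  step 7: 0 → -1
  step 8: -1 → -2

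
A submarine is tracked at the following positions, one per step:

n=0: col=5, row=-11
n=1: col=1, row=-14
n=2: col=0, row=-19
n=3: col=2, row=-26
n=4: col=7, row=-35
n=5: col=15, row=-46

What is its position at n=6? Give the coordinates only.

Taking differences between consecutive positions: (-4,-3), (-1,-5), (+2,-7), (+5,-9), (+8,-11). These grow by (+3,-2) each step.
step 6: col=15, row=-46 + (+11,-13) → col=26, row=-59

col=26, row=-59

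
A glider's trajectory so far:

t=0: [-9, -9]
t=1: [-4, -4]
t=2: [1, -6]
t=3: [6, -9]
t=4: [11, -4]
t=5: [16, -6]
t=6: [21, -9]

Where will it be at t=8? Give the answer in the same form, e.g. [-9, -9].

First: linear, +5 per step → 31 at step 8.
Second: cycles through -9, -4, -6 every 3 steps. Step 8 lands at position 2 of the cycle → -6.

[31, -6]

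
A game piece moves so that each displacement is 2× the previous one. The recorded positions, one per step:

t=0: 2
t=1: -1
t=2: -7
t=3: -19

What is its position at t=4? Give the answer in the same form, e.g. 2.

The jumps are -3, -6, -12 — a geometric progression with ratio 2.
step 4: -19 − 24 → -43

-43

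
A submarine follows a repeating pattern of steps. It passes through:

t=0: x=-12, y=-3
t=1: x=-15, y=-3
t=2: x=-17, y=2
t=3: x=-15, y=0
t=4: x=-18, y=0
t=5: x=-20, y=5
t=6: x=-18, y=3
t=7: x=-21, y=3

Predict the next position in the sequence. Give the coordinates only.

x=-23, y=8

Step-to-step displacements: (-3,+0), (-2,+5), (+2,-2), (-3,+0), (-2,+5), (+2,-2), (-3,+0) — a repeating cycle of length 3.
step 8: apply (-2,+5) → x=-23, y=8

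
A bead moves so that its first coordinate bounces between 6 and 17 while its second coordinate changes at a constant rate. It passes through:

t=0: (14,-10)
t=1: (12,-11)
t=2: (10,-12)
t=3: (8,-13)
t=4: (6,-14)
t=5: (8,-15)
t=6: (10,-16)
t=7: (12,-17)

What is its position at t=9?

(16,-19)

The first coordinate travels 2 per step and bounces off the walls at 6 and 17.
  step 8: 12 → 14
  step 9: 14 → 16
The second coordinate changes by -1 each step: at step 9 it is -19.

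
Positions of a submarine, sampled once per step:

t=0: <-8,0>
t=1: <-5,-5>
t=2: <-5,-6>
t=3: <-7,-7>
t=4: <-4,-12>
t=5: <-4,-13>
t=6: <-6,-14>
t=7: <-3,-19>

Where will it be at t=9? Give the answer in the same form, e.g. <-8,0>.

Differencing gives <+3,-5>, <+0,-1>, <-2,-1>, <+3,-5>, <+0,-1>, <-2,-1>, <+3,-5>. This is the pattern <+3,-5>, <+0,-1>, <-2,-1> repeated.
step 8: apply <+0,-1> → <-3,-20>
step 9: apply <-2,-1> → <-5,-21>

<-5,-21>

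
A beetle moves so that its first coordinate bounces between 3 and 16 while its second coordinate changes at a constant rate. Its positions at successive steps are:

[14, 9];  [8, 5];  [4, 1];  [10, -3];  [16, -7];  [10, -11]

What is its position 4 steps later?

The first coordinate travels 6 per step and bounces off the walls at 3 and 16.
  step 6: 10 → 4
  step 7: 4 → 8
  step 8: 8 → 14
  step 9: 14 → 12
The second coordinate changes by -4 each step: at step 9 it is -27.

[12, -27]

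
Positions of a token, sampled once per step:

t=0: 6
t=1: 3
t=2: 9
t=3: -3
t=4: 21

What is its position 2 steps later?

Consecutive displacements -3, +6, -12, +24 scale by a factor of -2 each step.
step 5: 21 − 48 → -27
step 6: -27 + 96 → 69

69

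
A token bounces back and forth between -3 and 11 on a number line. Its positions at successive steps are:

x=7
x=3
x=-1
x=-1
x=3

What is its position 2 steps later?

The value reflects between -3 and 11, moving 4 per step.
  step 5: 3 → 7
  step 6: 7 → 11

x=11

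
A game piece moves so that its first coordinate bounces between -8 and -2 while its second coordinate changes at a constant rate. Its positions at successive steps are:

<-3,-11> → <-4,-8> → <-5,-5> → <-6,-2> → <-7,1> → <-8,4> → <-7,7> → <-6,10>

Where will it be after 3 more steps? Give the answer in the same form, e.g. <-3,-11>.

<-3,19>

The first coordinate reflects between -8 and -2, moving 1 per step.
  step 8: -6 → -5
  step 9: -5 → -4
  step 10: -4 → -3
The second coordinate changes by +3 each step: at step 10 it is 19.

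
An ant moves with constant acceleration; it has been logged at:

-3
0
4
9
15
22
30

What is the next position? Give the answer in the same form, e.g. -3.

39

First differences are +3, +4, +5, +6, +7, +8; their common second difference is +1 (constant acceleration).
step 7: 30 + 9 → 39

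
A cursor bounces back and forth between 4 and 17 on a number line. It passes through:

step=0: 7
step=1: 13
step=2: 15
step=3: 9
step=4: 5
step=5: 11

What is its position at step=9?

The value reflects between 4 and 17, moving 6 per step.
  step 6: 11 → 17
  step 7: 17 → 11
  step 8: 11 → 5
  step 9: 5 → 9

9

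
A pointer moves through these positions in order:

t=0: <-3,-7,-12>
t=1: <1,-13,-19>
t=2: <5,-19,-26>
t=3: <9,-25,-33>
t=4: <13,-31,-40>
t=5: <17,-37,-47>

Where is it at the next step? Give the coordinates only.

<21,-43,-54>

Constant displacement of <+4,-6,-7> per step.
step 6: <17,-37,-47> + <+4,-6,-7> → <21,-43,-54>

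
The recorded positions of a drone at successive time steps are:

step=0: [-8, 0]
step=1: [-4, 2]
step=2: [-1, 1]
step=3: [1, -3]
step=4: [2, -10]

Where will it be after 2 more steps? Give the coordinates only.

[1, -33]

Successive displacements: [+4, +2], [+3, -1], [+2, -4], [+1, -7] — each changes by [-1, -3].
step 5: [2, -10] + [+0, -10] → [2, -20]
step 6: [2, -20] + [-1, -13] → [1, -33]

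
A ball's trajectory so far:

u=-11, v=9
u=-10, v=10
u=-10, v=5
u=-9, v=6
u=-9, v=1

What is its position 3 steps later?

u=-7, v=-2

Step-to-step displacements: (+1,+1), (+0,-5), (+1,+1), (+0,-5) — a repeating cycle of length 2.
step 5: apply (+1,+1) → u=-8, v=2
step 6: apply (+0,-5) → u=-8, v=-3
step 7: apply (+1,+1) → u=-7, v=-2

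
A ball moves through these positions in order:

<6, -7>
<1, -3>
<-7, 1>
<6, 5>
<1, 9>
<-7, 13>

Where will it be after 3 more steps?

<-7, 25>

First: cycles through 6, 1, -7 every 3 steps. Step 8 lands at position 2 of the cycle → -7.
Second: linear, +4 per step → 25 at step 8.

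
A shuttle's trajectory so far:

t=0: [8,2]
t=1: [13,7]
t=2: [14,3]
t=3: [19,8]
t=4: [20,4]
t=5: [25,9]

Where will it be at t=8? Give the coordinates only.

[32,6]

Step-to-step displacements: [+5,+5], [+1,-4], [+5,+5], [+1,-4], [+5,+5] — a repeating cycle of length 2.
step 6: apply [+1,-4] → [26,5]
step 7: apply [+5,+5] → [31,10]
step 8: apply [+1,-4] → [32,6]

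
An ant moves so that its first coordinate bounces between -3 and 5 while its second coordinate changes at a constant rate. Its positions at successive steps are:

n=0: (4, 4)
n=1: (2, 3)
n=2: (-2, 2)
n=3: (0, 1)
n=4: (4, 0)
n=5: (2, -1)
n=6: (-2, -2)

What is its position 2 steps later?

(4, -4)

The first coordinate reflects between -3 and 5, moving 4 per step.
  step 7: -2 → 0
  step 8: 0 → 4
The second coordinate changes by -1 each step: at step 8 it is -4.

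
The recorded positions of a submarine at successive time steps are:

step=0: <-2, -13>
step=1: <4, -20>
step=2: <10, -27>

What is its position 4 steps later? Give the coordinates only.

Constant displacement of <+6, -7> per step.
step 3: <10, -27> + <+6, -7> → <16, -34>
step 4: <16, -34> + <+6, -7> → <22, -41>
step 5: <22, -41> + <+6, -7> → <28, -48>
step 6: <28, -48> + <+6, -7> → <34, -55>

<34, -55>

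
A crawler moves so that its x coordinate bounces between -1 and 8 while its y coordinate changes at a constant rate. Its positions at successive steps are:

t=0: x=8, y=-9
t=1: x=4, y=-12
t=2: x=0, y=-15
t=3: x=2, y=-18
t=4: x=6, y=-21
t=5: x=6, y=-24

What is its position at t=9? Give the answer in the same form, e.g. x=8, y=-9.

The x coordinate reflects between -1 and 8, moving 4 per step.
  step 6: 6 → 2
  step 7: 2 → 0
  step 8: 0 → 4
  step 9: 4 → 8
The y coordinate changes by -3 each step: at step 9 it is -36.

x=8, y=-36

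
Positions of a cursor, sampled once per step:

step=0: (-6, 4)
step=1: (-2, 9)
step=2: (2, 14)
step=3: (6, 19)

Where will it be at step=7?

Constant displacement of (+4, +5) per step.
step 4: (6, 19) + (+4, +5) → (10, 24)
step 5: (10, 24) + (+4, +5) → (14, 29)
step 6: (14, 29) + (+4, +5) → (18, 34)
step 7: (18, 34) + (+4, +5) → (22, 39)

(22, 39)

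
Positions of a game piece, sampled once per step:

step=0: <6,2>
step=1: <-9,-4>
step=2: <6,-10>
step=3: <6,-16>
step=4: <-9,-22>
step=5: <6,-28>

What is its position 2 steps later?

<-9,-40>

First: cycles through 6, -9, 6 every 3 steps. Step 7 lands at position 1 of the cycle → -9.
Second: linear, -6 per step → -40 at step 7.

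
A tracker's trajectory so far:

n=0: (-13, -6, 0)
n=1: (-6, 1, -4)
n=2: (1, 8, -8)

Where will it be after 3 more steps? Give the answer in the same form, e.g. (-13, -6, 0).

The position changes by (+7, +7, -4) every step.
step 3: (1, 8, -8) + (+7, +7, -4) → (8, 15, -12)
step 4: (8, 15, -12) + (+7, +7, -4) → (15, 22, -16)
step 5: (15, 22, -16) + (+7, +7, -4) → (22, 29, -20)

(22, 29, -20)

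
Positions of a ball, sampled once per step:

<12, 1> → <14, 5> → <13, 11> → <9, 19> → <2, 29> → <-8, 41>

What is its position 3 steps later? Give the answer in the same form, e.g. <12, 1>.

<-56, 89>

Successive displacements: <+2, +4>, <-1, +6>, <-4, +8>, <-7, +10>, <-10, +12> — each changes by <-3, +2>.
step 6: <-8, 41> + <-13, +14> → <-21, 55>
step 7: <-21, 55> + <-16, +16> → <-37, 71>
step 8: <-37, 71> + <-19, +18> → <-56, 89>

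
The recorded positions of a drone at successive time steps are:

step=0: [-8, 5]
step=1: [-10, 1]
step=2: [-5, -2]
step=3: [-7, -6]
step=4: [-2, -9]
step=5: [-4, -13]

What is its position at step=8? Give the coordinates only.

Step-to-step displacements: [-2, -4], [+5, -3], [-2, -4], [+5, -3], [-2, -4] — a repeating cycle of length 2.
step 6: apply [+5, -3] → [1, -16]
step 7: apply [-2, -4] → [-1, -20]
step 8: apply [+5, -3] → [4, -23]

[4, -23]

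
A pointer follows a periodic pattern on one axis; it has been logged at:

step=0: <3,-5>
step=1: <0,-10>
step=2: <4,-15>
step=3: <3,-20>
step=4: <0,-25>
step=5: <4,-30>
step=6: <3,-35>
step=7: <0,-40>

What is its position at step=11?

<4,-60>

The first coordinate repeats the cycle [3, 0, 4] with period 3; step 11 mod 3 = 2, giving 4.
The second coordinate changes by -5 each step, so at step 11 it is -5 + 11·(-5) = -60.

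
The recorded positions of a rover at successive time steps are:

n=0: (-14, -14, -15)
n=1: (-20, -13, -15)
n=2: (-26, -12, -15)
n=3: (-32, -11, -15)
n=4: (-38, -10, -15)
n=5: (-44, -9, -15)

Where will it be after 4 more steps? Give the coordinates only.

The position changes by (-6, +1, +0) every step.
step 6: (-44, -9, -15) + (-6, +1, +0) → (-50, -8, -15)
step 7: (-50, -8, -15) + (-6, +1, +0) → (-56, -7, -15)
step 8: (-56, -7, -15) + (-6, +1, +0) → (-62, -6, -15)
step 9: (-62, -6, -15) + (-6, +1, +0) → (-68, -5, -15)

(-68, -5, -15)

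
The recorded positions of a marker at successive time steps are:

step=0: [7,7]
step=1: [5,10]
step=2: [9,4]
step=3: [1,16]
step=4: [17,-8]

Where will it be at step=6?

The jumps are [-2,+3], [+4,-6], [-8,+12], [+16,-24] — a geometric progression with ratio -2.
step 5: [17,-8] + [-32,+48] → [-15,40]
step 6: [-15,40] + [+64,-96] → [49,-56]

[49,-56]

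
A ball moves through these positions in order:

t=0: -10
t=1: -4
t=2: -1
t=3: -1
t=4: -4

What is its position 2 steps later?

First differences are +6, +3, +0, -3; their common second difference is -3 (constant acceleration).
step 5: -4 − 6 → -10
step 6: -10 − 9 → -19

-19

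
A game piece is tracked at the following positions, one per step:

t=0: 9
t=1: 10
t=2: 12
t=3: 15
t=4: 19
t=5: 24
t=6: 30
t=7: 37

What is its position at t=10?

64

First differences are +1, +2, +3, +4, +5, +6, +7; their common second difference is +1 (constant acceleration).
step 8: 37 + 8 → 45
step 9: 45 + 9 → 54
step 10: 54 + 10 → 64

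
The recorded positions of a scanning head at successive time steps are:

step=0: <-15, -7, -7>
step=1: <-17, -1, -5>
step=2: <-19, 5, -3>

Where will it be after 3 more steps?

<-25, 23, 3>

Constant displacement of <-2, +6, +2> per step.
step 3: <-19, 5, -3> + <-2, +6, +2> → <-21, 11, -1>
step 4: <-21, 11, -1> + <-2, +6, +2> → <-23, 17, 1>
step 5: <-23, 17, 1> + <-2, +6, +2> → <-25, 23, 3>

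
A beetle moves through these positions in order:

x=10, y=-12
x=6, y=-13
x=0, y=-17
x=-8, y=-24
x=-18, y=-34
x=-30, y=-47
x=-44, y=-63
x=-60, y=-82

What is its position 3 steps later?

Taking differences between consecutive positions: (-4, -1), (-6, -4), (-8, -7), (-10, -10), (-12, -13), (-14, -16), (-16, -19). These grow by (-2, -3) each step.
step 8: x=-60, y=-82 + (-18, -22) → x=-78, y=-104
step 9: x=-78, y=-104 + (-20, -25) → x=-98, y=-129
step 10: x=-98, y=-129 + (-22, -28) → x=-120, y=-157

x=-120, y=-157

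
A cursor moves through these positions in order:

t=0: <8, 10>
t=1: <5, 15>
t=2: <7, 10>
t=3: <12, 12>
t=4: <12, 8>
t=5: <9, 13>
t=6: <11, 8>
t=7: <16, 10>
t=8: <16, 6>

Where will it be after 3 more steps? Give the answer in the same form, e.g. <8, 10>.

Differencing gives <-3, +5>, <+2, -5>, <+5, +2>, <+0, -4>, <-3, +5>, <+2, -5>, <+5, +2>, <+0, -4>. This is the pattern <-3, +5>, <+2, -5>, <+5, +2>, <+0, -4> repeated.
step 9: apply <-3, +5> → <13, 11>
step 10: apply <+2, -5> → <15, 6>
step 11: apply <+5, +2> → <20, 8>

<20, 8>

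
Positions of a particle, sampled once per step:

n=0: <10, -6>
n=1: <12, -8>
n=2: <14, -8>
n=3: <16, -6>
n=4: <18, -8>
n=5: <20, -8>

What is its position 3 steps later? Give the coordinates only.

<26, -8>

First: linear, +2 per step → 26 at step 8.
Second: cycles through -6, -8, -8 every 3 steps. Step 8 lands at position 2 of the cycle → -8.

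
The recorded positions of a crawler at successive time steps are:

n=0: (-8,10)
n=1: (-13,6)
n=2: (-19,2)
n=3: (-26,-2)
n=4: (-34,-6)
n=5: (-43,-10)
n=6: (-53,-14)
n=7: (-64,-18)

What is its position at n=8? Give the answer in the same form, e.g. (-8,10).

Taking differences between consecutive positions: (-5,-4), (-6,-4), (-7,-4), (-8,-4), (-9,-4), (-10,-4), (-11,-4). These grow by (-1,+0) each step.
step 8: (-64,-18) + (-12,-4) → (-76,-22)

(-76,-22)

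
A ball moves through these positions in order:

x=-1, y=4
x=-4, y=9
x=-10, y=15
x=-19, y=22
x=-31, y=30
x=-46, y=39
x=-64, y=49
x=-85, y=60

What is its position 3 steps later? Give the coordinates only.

x=-166, y=99

First differences are (-3,+5), (-6,+6), (-9,+7), (-12,+8), (-15,+9), (-18,+10), (-21,+11); their common second difference is (-3,+1) (constant acceleration).
step 8: x=-85, y=60 + (-24,+12) → x=-109, y=72
step 9: x=-109, y=72 + (-27,+13) → x=-136, y=85
step 10: x=-136, y=85 + (-30,+14) → x=-166, y=99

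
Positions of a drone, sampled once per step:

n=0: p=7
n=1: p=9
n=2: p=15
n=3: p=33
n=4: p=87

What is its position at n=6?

Step-to-step displacements: +2, +6, +18, +54; each is 3× the previous.
step 5: 87 + 162 → p=249
step 6: 249 + 486 → p=735

p=735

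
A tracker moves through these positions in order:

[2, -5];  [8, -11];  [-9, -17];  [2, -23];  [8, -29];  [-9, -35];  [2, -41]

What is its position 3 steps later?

[2, -59]

First: cycles through 2, 8, -9 every 3 steps. Step 9 lands at position 0 of the cycle → 2.
Second: linear, -6 per step → -59 at step 9.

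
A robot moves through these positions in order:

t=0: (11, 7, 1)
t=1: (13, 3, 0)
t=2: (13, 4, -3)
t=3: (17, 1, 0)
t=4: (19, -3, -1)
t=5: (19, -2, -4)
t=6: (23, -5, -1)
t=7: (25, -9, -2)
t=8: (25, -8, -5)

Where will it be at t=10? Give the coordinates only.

(31, -15, -3)

The moves between consecutive positions are (+2, -4, -1), (+0, +1, -3), (+4, -3, +3), (+2, -4, -1), (+0, +1, -3), (+4, -3, +3), (+2, -4, -1), (+0, +1, -3); they repeat the 3-cycle [(+2, -4, -1), (+0, +1, -3), (+4, -3, +3)].
step 9: apply (+4, -3, +3) → (29, -11, -2)
step 10: apply (+2, -4, -1) → (31, -15, -3)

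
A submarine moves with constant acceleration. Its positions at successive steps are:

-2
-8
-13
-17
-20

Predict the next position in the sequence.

Successive displacements: -6, -5, -4, -3 — each changes by +1.
step 5: -20 − 2 → -22

-22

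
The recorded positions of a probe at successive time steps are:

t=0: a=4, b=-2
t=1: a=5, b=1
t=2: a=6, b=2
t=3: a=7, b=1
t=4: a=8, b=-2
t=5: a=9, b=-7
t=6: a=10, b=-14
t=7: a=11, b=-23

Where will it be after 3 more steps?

a=14, b=-62

Taking differences between consecutive positions: (+1, +3), (+1, +1), (+1, -1), (+1, -3), (+1, -5), (+1, -7), (+1, -9). These grow by (+0, -2) each step.
step 8: a=11, b=-23 + (+1, -11) → a=12, b=-34
step 9: a=12, b=-34 + (+1, -13) → a=13, b=-47
step 10: a=13, b=-47 + (+1, -15) → a=14, b=-62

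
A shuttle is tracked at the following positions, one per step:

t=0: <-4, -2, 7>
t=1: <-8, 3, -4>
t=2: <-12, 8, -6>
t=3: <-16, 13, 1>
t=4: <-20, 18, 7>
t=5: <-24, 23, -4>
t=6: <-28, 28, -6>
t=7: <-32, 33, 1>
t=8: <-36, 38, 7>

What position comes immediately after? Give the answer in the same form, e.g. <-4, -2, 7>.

<-40, 43, -4>

The first coordinate changes by -4 each step, so at step 9 it is -4 + 9·(-4) = -40.
The second coordinate changes by +5 each step, so at step 9 it is -2 + 9·(5) = 43.
The third coordinate repeats the cycle [7, -4, -6, 1] with period 4; step 9 mod 4 = 1, giving -4.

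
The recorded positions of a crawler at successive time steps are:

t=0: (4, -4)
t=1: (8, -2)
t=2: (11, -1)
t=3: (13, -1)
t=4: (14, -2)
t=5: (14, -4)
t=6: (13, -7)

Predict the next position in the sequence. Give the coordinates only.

First differences are (+4, +2), (+3, +1), (+2, +0), (+1, -1), (+0, -2), (-1, -3); their common second difference is (-1, -1) (constant acceleration).
step 7: (13, -7) + (-2, -4) → (11, -11)

(11, -11)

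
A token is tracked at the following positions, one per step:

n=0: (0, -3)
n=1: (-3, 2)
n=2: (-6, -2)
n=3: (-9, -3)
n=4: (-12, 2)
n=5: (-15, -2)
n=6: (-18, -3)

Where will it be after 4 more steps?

(-30, 2)

The first coordinate changes by -3 each step, so at step 10 it is 0 + 10·(-3) = -30.
The second coordinate repeats the cycle [-3, 2, -2] with period 3; step 10 mod 3 = 1, giving 2.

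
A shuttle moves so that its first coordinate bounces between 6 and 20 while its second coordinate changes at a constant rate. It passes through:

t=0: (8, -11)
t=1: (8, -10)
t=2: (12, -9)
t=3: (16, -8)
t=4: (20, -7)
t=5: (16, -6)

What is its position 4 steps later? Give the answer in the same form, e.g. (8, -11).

(12, -2)

The first coordinate reflects between 6 and 20, moving 4 per step.
  step 6: 16 → 12
  step 7: 12 → 8
  step 8: 8 → 8
  step 9: 8 → 12
The second coordinate changes by +1 each step: at step 9 it is -2.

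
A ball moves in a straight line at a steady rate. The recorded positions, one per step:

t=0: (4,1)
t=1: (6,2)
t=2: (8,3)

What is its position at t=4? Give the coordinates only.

The position changes by (+2,+1) every step.
step 3: (8,3) + (+2,+1) → (10,4)
step 4: (10,4) + (+2,+1) → (12,5)

(12,5)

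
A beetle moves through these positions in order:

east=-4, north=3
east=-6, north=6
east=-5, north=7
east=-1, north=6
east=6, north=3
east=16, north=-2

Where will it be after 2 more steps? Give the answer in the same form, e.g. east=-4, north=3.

Taking differences between consecutive positions: (-2,+3), (+1,+1), (+4,-1), (+7,-3), (+10,-5). These grow by (+3,-2) each step.
step 6: east=16, north=-2 + (+13,-7) → east=29, north=-9
step 7: east=29, north=-9 + (+16,-9) → east=45, north=-18

east=45, north=-18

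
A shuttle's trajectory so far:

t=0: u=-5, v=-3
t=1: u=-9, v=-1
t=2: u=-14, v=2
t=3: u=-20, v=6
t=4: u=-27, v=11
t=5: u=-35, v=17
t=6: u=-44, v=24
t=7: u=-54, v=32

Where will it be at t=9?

Successive displacements: (-4,+2), (-5,+3), (-6,+4), (-7,+5), (-8,+6), (-9,+7), (-10,+8) — each changes by (-1,+1).
step 8: u=-54, v=32 + (-11,+9) → u=-65, v=41
step 9: u=-65, v=41 + (-12,+10) → u=-77, v=51

u=-77, v=51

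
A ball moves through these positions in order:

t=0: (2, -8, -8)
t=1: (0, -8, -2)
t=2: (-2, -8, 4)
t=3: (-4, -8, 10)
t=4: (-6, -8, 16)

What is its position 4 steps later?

(-14, -8, 40)

Each step adds (-2, +0, +6) to the position.
step 5: (-6, -8, 16) + (-2, +0, +6) → (-8, -8, 22)
step 6: (-8, -8, 22) + (-2, +0, +6) → (-10, -8, 28)
step 7: (-10, -8, 28) + (-2, +0, +6) → (-12, -8, 34)
step 8: (-12, -8, 34) + (-2, +0, +6) → (-14, -8, 40)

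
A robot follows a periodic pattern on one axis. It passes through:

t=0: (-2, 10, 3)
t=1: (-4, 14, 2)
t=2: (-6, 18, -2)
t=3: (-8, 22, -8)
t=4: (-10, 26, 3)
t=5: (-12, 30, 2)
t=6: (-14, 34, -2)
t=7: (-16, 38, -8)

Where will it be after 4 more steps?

(-24, 54, -8)

First: linear, -2 per step → -24 at step 11.
Second: linear, +4 per step → 54 at step 11.
Third: cycles through 3, 2, -2, -8 every 4 steps. Step 11 lands at position 3 of the cycle → -8.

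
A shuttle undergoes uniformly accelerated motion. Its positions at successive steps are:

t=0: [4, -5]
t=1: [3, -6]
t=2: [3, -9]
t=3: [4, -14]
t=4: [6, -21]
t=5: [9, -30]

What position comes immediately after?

[13, -41]

First differences are [-1, -1], [+0, -3], [+1, -5], [+2, -7], [+3, -9]; their common second difference is [+1, -2] (constant acceleration).
step 6: [9, -30] + [+4, -11] → [13, -41]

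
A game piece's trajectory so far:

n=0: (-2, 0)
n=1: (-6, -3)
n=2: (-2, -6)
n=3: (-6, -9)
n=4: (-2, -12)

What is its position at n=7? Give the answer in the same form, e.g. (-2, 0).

The first coordinate repeats the cycle [-2, -6] with period 2; step 7 mod 2 = 1, giving -6.
The second coordinate changes by -3 each step, so at step 7 it is 0 + 7·(-3) = -21.

(-6, -21)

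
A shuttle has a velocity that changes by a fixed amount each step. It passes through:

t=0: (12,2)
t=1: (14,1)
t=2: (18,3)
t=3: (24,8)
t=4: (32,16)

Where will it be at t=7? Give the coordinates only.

(68,58)

Taking differences between consecutive positions: (+2,-1), (+4,+2), (+6,+5), (+8,+8). These grow by (+2,+3) each step.
step 5: (32,16) + (+10,+11) → (42,27)
step 6: (42,27) + (+12,+14) → (54,41)
step 7: (54,41) + (+14,+17) → (68,58)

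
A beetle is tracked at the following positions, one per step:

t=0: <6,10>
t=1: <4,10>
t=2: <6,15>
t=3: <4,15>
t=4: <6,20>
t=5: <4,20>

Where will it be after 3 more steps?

<6,30>

The moves between consecutive positions are <-2,+0>, <+2,+5>, <-2,+0>, <+2,+5>, <-2,+0>; they repeat the 2-cycle [<-2,+0>, <+2,+5>].
step 6: apply <+2,+5> → <6,25>
step 7: apply <-2,+0> → <4,25>
step 8: apply <+2,+5> → <6,30>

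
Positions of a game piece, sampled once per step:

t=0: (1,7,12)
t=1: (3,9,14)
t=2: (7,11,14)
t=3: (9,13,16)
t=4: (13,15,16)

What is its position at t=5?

The moves between consecutive positions are (+2,+2,+2), (+4,+2,+0), (+2,+2,+2), (+4,+2,+0); they repeat the 2-cycle [(+2,+2,+2), (+4,+2,+0)].
step 5: apply (+2,+2,+2) → (15,17,18)

(15,17,18)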